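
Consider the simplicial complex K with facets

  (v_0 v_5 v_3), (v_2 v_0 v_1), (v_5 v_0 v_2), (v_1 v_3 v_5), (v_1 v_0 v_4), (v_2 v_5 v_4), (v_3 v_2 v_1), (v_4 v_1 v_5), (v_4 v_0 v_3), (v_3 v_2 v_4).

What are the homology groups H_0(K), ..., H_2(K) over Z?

Order the vertices as v_0 < v_1 < v_2 < v_3 < v_4 < v_5. Listing each simplex with vertices in this order, K has dimension 2 with simplices:

  0-simplices (6): [v_0], [v_1], [v_2], [v_3], [v_4], [v_5]
  1-simplices (15): (15 of them)
  2-simplices (10): [v_0,v_1,v_2], [v_0,v_1,v_4], [v_0,v_2,v_5], [v_0,v_3,v_4], [v_0,v_3,v_5], [v_1,v_2,v_3], [v_1,v_3,v_5], [v_1,v_4,v_5], [v_2,v_3,v_4], [v_2,v_4,v_5]

so the chain groups are C_0 ≅ Z^6, C_1 ≅ Z^15, C_2 ≅ Z^10.

The boundary map ∂_1: C_1 → C_0 is given by ∂[p,q] = [q] − [p].
This gives a 6×15 integer matrix of rank 5; reducing to Smith normal form yields diagonal entries (1,1,1,1,1).

Boundary ∂_2: C_2 → C_1 acts by ∂[p,q,r] = [q,r] − [p,r] + [p,q]. For instance
  ∂[v_0,v_3,v_4] = [v_3,v_4] − [v_0,v_4] + [v_0,v_3],
  ∂[v_0,v_3,v_5] = [v_3,v_5] − [v_0,v_5] + [v_0,v_3].
The 15×10 boundary matrix has rank 10 and Smith normal form diag(1,1,1,1,1,1,1,1,1,2).

Now H_k = ker ∂_k / im ∂_{k+1}, so:

  H_0: rank C_0 − rank ∂_1 = 6 − 5 = 1, and the invariant factors of ∂_1 are all 1, so H_0 ≅ Z.
  H_1: rank ker ∂_1 − rank ∂_2 = (15 − 5) − 10 = 0, and ∂_2 has invariant factor 2 > 1, so H_1 ≅ Z_2.
  H_2: rank ker ∂_2 − rank ∂_3 = (10 − 10) − 0 = 0, and there is no ∂_3, so H_2 ≅ 0.

As a check, the Euler characteristic is 6 − 15 + 10 = 1, which agrees with 1 − 0 + 0 = 1.
(K is a triangulation of the real projective plane RP^2.)

H_0 ≅ Z,  H_1 ≅ Z_2,  H_2 = 0.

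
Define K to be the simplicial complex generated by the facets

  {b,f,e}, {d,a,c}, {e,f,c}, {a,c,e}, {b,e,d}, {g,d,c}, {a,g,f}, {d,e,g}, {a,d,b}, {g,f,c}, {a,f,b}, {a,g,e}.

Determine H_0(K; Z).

H_0 ≅ Z.

Order the vertices as a < b < c < d < e < f < g. Listing each simplex with vertices in this order, K has dimension 2 with simplices:

  0-simplices (7): a, b, c, d, e, f, g
  1-simplices (18): ab, ac, ad, ae, af, ag, bd, be, bf, cd, ce, cf, cg, de, dg, ef, eg, fg
  2-simplices (12): abd, abf, acd, ace, aeg, afg, bde, bef, cdg, cef, cfg, deg

giving chain groups C_0 ≅ Z^7, C_1 ≅ Z^18, C_2 ≅ Z^12.

Boundary ∂_1: C_1 → C_0 maps an edge to its endpoints' difference, ∂[p,q] = q − p.
As a 7×18 matrix over Z this has rank 6, with invariant factors (1,1,1,1,1,1).

∂_2: C_2 → C_1 acts by ∂[p,q,r] = [q,r] − [p,r] + [p,q]. For instance
  ∂aeg = eg − ag + ae,
  ∂bef = ef − bf + be.
The resulting 18×12 matrix has rank 12, and its Smith normal form has invariant factors (1,1,1,1,1,1,1,1,1,1,1,2).

Reading off H_k = ker ∂_k / im ∂_{k+1}:

  H_0: rank C_0 − rank ∂_1 = 7 − 6 = 1, and the invariant factors of ∂_1 are all 1, so H_0 = Z.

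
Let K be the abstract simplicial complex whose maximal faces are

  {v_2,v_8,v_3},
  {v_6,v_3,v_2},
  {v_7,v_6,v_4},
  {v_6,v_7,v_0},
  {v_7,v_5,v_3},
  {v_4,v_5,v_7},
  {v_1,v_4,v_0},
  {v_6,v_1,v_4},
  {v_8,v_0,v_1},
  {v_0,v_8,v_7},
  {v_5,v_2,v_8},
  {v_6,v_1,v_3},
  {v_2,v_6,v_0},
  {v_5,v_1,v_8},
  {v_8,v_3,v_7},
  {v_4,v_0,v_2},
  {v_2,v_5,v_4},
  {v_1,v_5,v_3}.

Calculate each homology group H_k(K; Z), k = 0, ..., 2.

We work with the vertex ordering v_0 < v_1 < v_2 < v_3 < v_4 < v_5 < v_6 < v_7 < v_8. The simplices of K, each written with vertices in increasing order, are:

  0-simplices (9): [v_0], [v_1], [v_2], [v_3], [v_4], [v_5], [v_6], [v_7], [v_8]
  1-simplices (27): (27 of them)
  2-simplices (18): (18 of them)

giving chain groups C_0 ≅ Z^9, C_1 ≅ Z^27, C_2 ≅ Z^18.

Boundary ∂_1: C_1 → C_0 sends each edge [p,q] (with p < q) to q − p. For instance
  ∂[v_2,v_4] = [v_4] − [v_2].
The resulting 9×27 matrix has rank 8, and its Smith normal form has invariant factors (1,1,1,1,1,1,1,1).

Boundary ∂_2: C_2 → C_1 maps a triangle to the signed sum of its edges. For instance
  ∂[v_2,v_5,v_8] = [v_5,v_8] − [v_2,v_8] + [v_2,v_5],
  ∂[v_0,v_1,v_4] = [v_1,v_4] − [v_0,v_4] + [v_0,v_1].
As a 27×18 matrix over Z this has rank 18, with invariant factors (1,1,1,1,1,1,1,1,1,1,1,1,1,1,1,1,1,2).

Now H_k = ker ∂_k / im ∂_{k+1}, so:

  H_0: rank C_0 − rank ∂_1 = 9 − 8 = 1, and the invariant factors of ∂_1 are all 1, so H_0 ≅ Z.
  H_1: rank ker ∂_1 − rank ∂_2 = (27 − 8) − 18 = 1, and ∂_2 has invariant factor 2 > 1, so H_1 ≅ Z ⊕ Z/2.
  H_2: rank ker ∂_2 − rank ∂_3 = (18 − 18) − 0 = 0, and there is no ∂_3, so H_2 ≅ 0.

H_0 ≅ Z,  H_1 ≅ Z ⊕ Z/2,  H_2 = 0.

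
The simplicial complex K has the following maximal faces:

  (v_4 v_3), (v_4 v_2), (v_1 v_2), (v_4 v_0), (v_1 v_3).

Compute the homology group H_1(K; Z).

Take the total order v_0 < v_1 < v_2 < v_3 < v_4 on the vertex set. Then K (dimension 1) consists of the simplices:

  0-simplices (5): [v_0], [v_1], [v_2], [v_3], [v_4]
  1-simplices (5): [v_0,v_4], [v_1,v_2], [v_1,v_3], [v_2,v_4], [v_3,v_4]

Hence C_0 ≅ Z^5, C_1 ≅ Z^5.

Boundary ∂_1: C_1 → C_0 sends each edge [p,q] (with p < q) to q − p. For instance
  ∂[v_1,v_2] = [v_2] − [v_1].
The resulting 5×5 matrix has rank 4, and its Smith normal form has invariant factors (1,1,1,1).

Computing H_k = (kernel of ∂_k) / (image of ∂_{k+1}):

  H_1: rank ker ∂_1 − rank ∂_2 = (5 − 4) − 0 = 1, and there is no ∂_2, so H_1 = Z.

H_1 ≅ Z.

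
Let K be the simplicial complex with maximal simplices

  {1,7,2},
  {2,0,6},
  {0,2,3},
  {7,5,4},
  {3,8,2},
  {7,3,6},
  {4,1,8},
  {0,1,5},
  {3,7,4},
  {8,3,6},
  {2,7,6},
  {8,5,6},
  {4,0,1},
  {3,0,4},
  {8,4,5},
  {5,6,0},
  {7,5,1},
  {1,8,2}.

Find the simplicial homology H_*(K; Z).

Take the total order 0 < 1 < 2 < 3 < 4 < 5 < 6 < 7 < 8 on the vertex set. Then K (dimension 2) consists of the simplices:

  0-simplices (9): [0], [1], [2], [3], [4], [5], [6], [7], [8]
  1-simplices (27): (27 of them)
  2-simplices (18): [0,1,4], [0,1,5], [0,2,3], [0,2,6], [0,3,4], [0,5,6], [1,2,7], [1,2,8], [1,4,8], [1,5,7], [2,3,8], [2,6,7], [3,4,7], [3,6,7], [3,6,8], [4,5,7], [4,5,8], [5,6,8]

giving chain groups C_0 ≅ Z^9, C_1 ≅ Z^27, C_2 ≅ Z^18.

∂_1: C_1 → C_0 is given by ∂[p,q] = [q] − [p]. For instance
  ∂[4,5] = [5] − [4].
The 9×27 boundary matrix has rank 8 and Smith normal form diag(1,1,1,1,1,1,1,1).

The boundary map ∂_2: C_2 → C_1 maps a triangle to the signed sum of its edges. For instance
  ∂[0,3,4] = [3,4] − [0,4] + [0,3],
  ∂[0,1,4] = [1,4] − [0,4] + [0,1].
The resulting 27×18 matrix has rank 18, and its Smith normal form has invariant factors (1,1,1,1,1,1,1,1,1,1,1,1,1,1,1,1,1,2).

Reading off H_k = ker ∂_k / im ∂_{k+1}:

  H_0: rank C_0 − rank ∂_1 = 9 − 8 = 1, and the invariant factors of ∂_1 are all 1, so H_0 = Z.
  H_1: rank ker ∂_1 − rank ∂_2 = (27 − 8) − 18 = 1, and ∂_2 has invariant factor 2 > 1, so H_1 = Z × Z/2.
  H_2: rank ker ∂_2 − rank ∂_3 = (18 − 18) − 0 = 0, and there is no ∂_3, so H_2 = 0.

As a check, the Euler characteristic is 9 − 27 + 18 = 0, which agrees with 1 − 1 + 0 = 0.

H_0 = Z,  H_1 = Z × Z/2,  H_2 = 0.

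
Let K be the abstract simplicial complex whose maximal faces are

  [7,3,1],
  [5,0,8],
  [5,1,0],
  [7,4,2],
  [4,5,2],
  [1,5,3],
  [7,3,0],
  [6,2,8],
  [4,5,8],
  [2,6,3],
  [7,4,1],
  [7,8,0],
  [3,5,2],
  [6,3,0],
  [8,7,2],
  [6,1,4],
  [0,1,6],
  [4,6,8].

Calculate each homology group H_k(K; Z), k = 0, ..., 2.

H_0 ≅ Z,  H_1 ≅ Z ⊕ Z/2Z,  H_2 = 0.

Fix the vertex order 0 < 1 < 2 < 3 < 4 < 5 < 6 < 7 < 8 and write every simplex with vertices in increasing order. Then dim K = 2 and the simplices of K are:

  0-simplices (9): [0], [1], [2], [3], [4], [5], [6], [7], [8]
  1-simplices (27): (27 of them)
  2-simplices (18): [0,1,5], [0,1,6], [0,3,6], [0,3,7], [0,5,8], [0,7,8], [1,3,5], [1,3,7], [1,4,6], [1,4,7], [2,3,5], [2,3,6], [2,4,5], [2,4,7], [2,6,8], [2,7,8], [4,5,8], [4,6,8]

giving chain groups C_0 ≅ Z^9, C_1 ≅ Z^27, C_2 ≅ Z^18.

The boundary map ∂_1: C_1 → C_0 maps an edge to its endpoints' difference, ∂[p,q] = q − p.
This gives a 9×27 integer matrix of rank 8; reducing to Smith normal form yields diagonal entries (1,1,1,1,1,1,1,1).

∂_2: C_2 → C_1 maps a triangle to the signed sum of its edges. For instance
  ∂[0,3,6] = [3,6] − [0,6] + [0,3],
  ∂[1,4,6] = [4,6] − [1,6] + [1,4].
This gives a 27×18 integer matrix of rank 18; reducing to Smith normal form yields diagonal entries (1,1,1,1,1,1,1,1,1,1,1,1,1,1,1,1,1,2).

Computing H_k = (kernel of ∂_k) / (image of ∂_{k+1}):

  H_0: rank C_0 − rank ∂_1 = 9 − 8 = 1, and the invariant factors of ∂_1 are all 1, so H_0 = Z.
  H_1: rank ker ∂_1 − rank ∂_2 = (27 − 8) − 18 = 1, and ∂_2 has invariant factor 2 > 1, so H_1 = Z ⊕ Z/2Z.
  H_2: rank ker ∂_2 − rank ∂_3 = (18 − 18) − 0 = 0, and there is no ∂_3, so H_2 = 0.

As a check, the Euler characteristic is 9 − 27 + 18 = 0, which agrees with 1 − 1 + 0 = 0.
(K is a triangulation of the Klein bottle.)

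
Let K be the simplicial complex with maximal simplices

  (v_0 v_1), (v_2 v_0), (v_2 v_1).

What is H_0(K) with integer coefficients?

H_0 ≅ Z.

Take the total order v_0 < v_1 < v_2 on the vertex set. Then K (dimension 1) consists of the simplices:

  0-simplices (3): [v_0], [v_1], [v_2]
  1-simplices (3): [v_0,v_1], [v_0,v_2], [v_1,v_2]

so the chain groups are C_0 ≅ Z^3, C_1 ≅ Z^3.

Boundary ∂_1: C_1 → C_0 is given by ∂[p,q] = [q] − [p]. For instance
  ∂[v_0,v_1] = [v_1] − [v_0].
This gives a 3×3 integer matrix of rank 2; reducing to Smith normal form yields diagonal entries (1,1).

Computing H_k = (kernel of ∂_k) / (image of ∂_{k+1}):

  H_0: rank C_0 − rank ∂_1 = 3 − 2 = 1, and the invariant factors of ∂_1 are all 1, so H_0 ≅ Z.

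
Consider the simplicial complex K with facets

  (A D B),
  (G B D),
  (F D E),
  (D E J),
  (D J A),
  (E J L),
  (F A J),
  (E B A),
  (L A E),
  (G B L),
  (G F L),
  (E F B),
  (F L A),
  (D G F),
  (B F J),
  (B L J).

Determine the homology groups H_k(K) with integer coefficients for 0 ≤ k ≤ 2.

H_0 = Z,  H_1 = Z^2,  H_2 = Z.

K has 8 vertices, 24 edges, 16 triangles.
rank ∂_0 = 0, rank ∂_1 = 7 ⇒ b_0 = 8 − 0 − 7 = 1; all invariant factors of ∂_1 are 1 so no torsion. So H_0 ≅ Z.
rank ∂_1 = 7, rank ∂_2 = 15 ⇒ b_1 = 24 − 7 − 15 = 2; all invariant factors of ∂_2 are 1 so no torsion. So H_1 ≅ Z^2.
rank ∂_2 = 15, rank ∂_3 = 0 ⇒ b_2 = 16 − 15 − 0 = 1. So H_2 ≅ Z.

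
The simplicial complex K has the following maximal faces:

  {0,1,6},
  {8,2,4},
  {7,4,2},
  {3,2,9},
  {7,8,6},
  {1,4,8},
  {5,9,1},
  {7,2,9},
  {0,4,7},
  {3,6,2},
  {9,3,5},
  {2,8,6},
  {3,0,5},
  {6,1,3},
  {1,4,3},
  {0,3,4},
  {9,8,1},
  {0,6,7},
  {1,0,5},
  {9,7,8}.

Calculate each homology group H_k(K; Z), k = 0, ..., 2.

K has 10 vertices, 30 edges, 20 triangles.
rank ∂_0 = 0, rank ∂_1 = 9 ⇒ b_0 = 10 − 0 − 9 = 1; all invariant factors of ∂_1 are 1 so no torsion. So H_0 = Z.
rank ∂_1 = 9, rank ∂_2 = 20 ⇒ b_1 = 30 − 9 − 20 = 1; ∂_2 has invariant factor(s) [2] giving torsion. So H_1 = Z ⊕ Z_2.
rank ∂_2 = 20, rank ∂_3 = 0 ⇒ b_2 = 20 − 20 − 0 = 0. So H_2 = 0.

H_0 ≅ Z,  H_1 ≅ Z ⊕ Z_2,  H_2 = 0.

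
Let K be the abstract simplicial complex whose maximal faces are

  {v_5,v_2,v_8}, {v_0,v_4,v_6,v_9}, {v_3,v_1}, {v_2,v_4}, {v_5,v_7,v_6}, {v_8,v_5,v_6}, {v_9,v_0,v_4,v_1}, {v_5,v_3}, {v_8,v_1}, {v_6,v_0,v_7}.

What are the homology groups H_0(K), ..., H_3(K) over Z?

H_0 ≅ Z,  H_1 ≅ Z^3,  H_2 = 0,  H_3 = 0.

Take the total order v_0 < v_1 < v_2 < v_3 < v_4 < v_5 < v_6 < v_7 < v_8 < v_9 on the vertex set. Then K (dimension 3) consists of the simplices:

  0-simplices (10): [v_0], [v_1], [v_2], [v_3], [v_4], [v_5], [v_6], [v_7], [v_8], [v_9]
  1-simplices (21): (21 of them)
  2-simplices (11): (11 of them)
  3-simplices (2): [v_0,v_1,v_4,v_9], [v_0,v_4,v_6,v_9]

giving chain groups C_0 ≅ Z^10, C_1 ≅ Z^21, C_2 ≅ Z^11, C_3 ≅ Z^2.

The boundary map ∂_1: C_1 → C_0 sends each edge [p,q] (with p < q) to q − p.
This gives a 10×21 integer matrix of rank 9; reducing to Smith normal form yields diagonal entries (1,1,1,1,1,1,1,1,1).

∂_2: C_2 → C_1 maps a triangle to the signed sum of its edges. For instance
  ∂[v_2,v_5,v_8] = [v_5,v_8] − [v_2,v_8] + [v_2,v_5],
  ∂[v_4,v_6,v_9] = [v_6,v_9] − [v_4,v_9] + [v_4,v_6].
The resulting 21×11 matrix has rank 9, and its Smith normal form has invariant factors (1,1,1,1,1,1,1,1,1).

∂_3: C_3 → C_2 sends each 3-simplex σ to the alternating sum Σ_i (−1)^i (σ with its i-th vertex removed). For instance
  ∂[v_0,v_1,v_4,v_9] = [v_1,v_4,v_9] − [v_0,v_4,v_9] + [v_0,v_1,v_9] − [v_0,v_1,v_4],
  ∂[v_0,v_4,v_6,v_9] = [v_4,v_6,v_9] − [v_0,v_6,v_9] + [v_0,v_4,v_9] − [v_0,v_4,v_6].
As a 11×2 matrix over Z this has rank 2, with invariant factors (1,1).

Now H_k = ker ∂_k / im ∂_{k+1}, so:

  H_0: rank C_0 − rank ∂_1 = 10 − 9 = 1, and the invariant factors of ∂_1 are all 1, so H_0 = Z.
  H_1: rank ker ∂_1 − rank ∂_2 = (21 − 9) − 9 = 3, and the invariant factors of ∂_2 are all 1, so H_1 = Z^3.
  H_2: rank ker ∂_2 − rank ∂_3 = (11 − 9) − 2 = 0, and the invariant factors of ∂_3 are all 1, so H_2 = 0.
  H_3: rank ker ∂_3 − rank ∂_4 = (2 − 2) − 0 = 0, and there is no ∂_4, so H_3 = 0.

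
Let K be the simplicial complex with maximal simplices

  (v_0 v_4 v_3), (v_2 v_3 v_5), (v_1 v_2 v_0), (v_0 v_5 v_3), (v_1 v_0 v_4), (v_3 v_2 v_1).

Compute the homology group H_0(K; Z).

Take the total order v_0 < v_1 < v_2 < v_3 < v_4 < v_5 on the vertex set. Then K (dimension 2) consists of the simplices:

  0-simplices (6): [v_0], [v_1], [v_2], [v_3], [v_4], [v_5]
  1-simplices (12): [v_0,v_1], [v_0,v_2], [v_0,v_3], [v_0,v_4], [v_0,v_5], [v_1,v_2], [v_1,v_3], [v_1,v_4], [v_2,v_3], [v_2,v_5], [v_3,v_4], [v_3,v_5]
  2-simplices (6): [v_0,v_1,v_2], [v_0,v_1,v_4], [v_0,v_3,v_4], [v_0,v_3,v_5], [v_1,v_2,v_3], [v_2,v_3,v_5]

so the chain groups are C_0 ≅ Z^6, C_1 ≅ Z^12, C_2 ≅ Z^6.

The boundary map ∂_1: C_1 → C_0 sends each edge [p,q] (with p < q) to q − p. For instance
  ∂[v_1,v_4] = [v_4] − [v_1].
The 6×12 boundary matrix has rank 5 and Smith normal form diag(1,1,1,1,1).

The boundary map ∂_2: C_2 → C_1 sends each 2-simplex [p,q,r] to [q,r] − [p,r] + [p,q]. For instance
  ∂[v_0,v_3,v_5] = [v_3,v_5] − [v_0,v_5] + [v_0,v_3],
  ∂[v_0,v_1,v_2] = [v_1,v_2] − [v_0,v_2] + [v_0,v_1].
The 12×6 boundary matrix has rank 6 and Smith normal form diag(1,1,1,1,1,1).

Reading off H_k = ker ∂_k / im ∂_{k+1}:

  H_0: rank C_0 − rank ∂_1 = 6 − 5 = 1, and the invariant factors of ∂_1 are all 1, so H_0 = Z.

H_0 ≅ Z.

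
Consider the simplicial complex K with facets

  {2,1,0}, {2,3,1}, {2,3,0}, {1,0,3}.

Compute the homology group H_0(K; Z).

We work with the vertex ordering 0 < 1 < 2 < 3. The simplices of K, each written with vertices in increasing order, are:

  0-simplices (4): [0], [1], [2], [3]
  1-simplices (6): [0,1], [0,2], [0,3], [1,2], [1,3], [2,3]
  2-simplices (4): [0,1,2], [0,1,3], [0,2,3], [1,2,3]

Hence C_0 ≅ Z^4, C_1 ≅ Z^6, C_2 ≅ Z^4.

∂_1: C_1 → C_0 is given by ∂[p,q] = [q] − [p].
The resulting 4×6 matrix has rank 3, and its Smith normal form has invariant factors (1,1,1).

∂_2: C_2 → C_1 acts by ∂[p,q,r] = [q,r] − [p,r] + [p,q]. For instance
  ∂[0,1,2] = [1,2] − [0,2] + [0,1],
  ∂[0,2,3] = [2,3] − [0,3] + [0,2].
The resulting 6×4 matrix has rank 3, and its Smith normal form has invariant factors (1,1,1).

Now H_k = ker ∂_k / im ∂_{k+1}, so:

  H_0: rank C_0 − rank ∂_1 = 4 − 3 = 1, and the invariant factors of ∂_1 are all 1, so H_0 = Z.

(K is a triangulation of the 2-sphere S^2.)

H_0 ≅ Z.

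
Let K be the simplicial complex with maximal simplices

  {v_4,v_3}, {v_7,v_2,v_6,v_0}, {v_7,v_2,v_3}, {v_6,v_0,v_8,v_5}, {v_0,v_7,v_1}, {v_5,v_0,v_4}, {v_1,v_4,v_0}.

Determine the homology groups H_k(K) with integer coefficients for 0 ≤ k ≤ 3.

We work with the vertex ordering v_0 < v_1 < v_2 < v_3 < v_4 < v_5 < v_6 < v_7 < v_8. The simplices of K, each written with vertices in increasing order, are:

  0-simplices (9): [v_0], [v_1], [v_2], [v_3], [v_4], [v_5], [v_6], [v_7], [v_8]
  1-simplices (19): (19 of them)
  2-simplices (12): (12 of them)
  3-simplices (2): [v_0,v_2,v_6,v_7], [v_0,v_5,v_6,v_8]

giving chain groups C_0 ≅ Z^9, C_1 ≅ Z^19, C_2 ≅ Z^12, C_3 ≅ Z^2.

∂_1: C_1 → C_0 sends each edge [p,q] (with p < q) to q − p. For instance
  ∂[v_1,v_7] = [v_7] − [v_1].
The resulting 9×19 matrix has rank 8, and its Smith normal form has invariant factors (1,1,1,1,1,1,1,1).

Boundary ∂_2: C_2 → C_1 maps a triangle to the signed sum of its edges. For instance
  ∂[v_2,v_3,v_7] = [v_3,v_7] − [v_2,v_7] + [v_2,v_3],
  ∂[v_0,v_5,v_8] = [v_5,v_8] − [v_0,v_8] + [v_0,v_5].
As a 19×12 matrix over Z this has rank 10, with invariant factors (1,1,1,1,1,1,1,1,1,1).

Boundary ∂_3: C_3 → C_2 sends each 3-simplex σ to the alternating sum Σ_i (−1)^i (σ with its i-th vertex removed). For instance
  ∂[v_0,v_2,v_6,v_7] = [v_2,v_6,v_7] − [v_0,v_6,v_7] + [v_0,v_2,v_7] − [v_0,v_2,v_6],
  ∂[v_0,v_5,v_6,v_8] = [v_5,v_6,v_8] − [v_0,v_6,v_8] + [v_0,v_5,v_8] − [v_0,v_5,v_6].
This gives a 12×2 integer matrix of rank 2; reducing to Smith normal form yields diagonal entries (1,1).

Now H_k = ker ∂_k / im ∂_{k+1}, so:

  H_0: rank C_0 − rank ∂_1 = 9 − 8 = 1, and the invariant factors of ∂_1 are all 1, so H_0 = Z.
  H_1: rank ker ∂_1 − rank ∂_2 = (19 − 8) − 10 = 1, and the invariant factors of ∂_2 are all 1, so H_1 = Z.
  H_2: rank ker ∂_2 − rank ∂_3 = (12 − 10) − 2 = 0, and the invariant factors of ∂_3 are all 1, so H_2 = 0.
  H_3: rank ker ∂_3 − rank ∂_4 = (2 − 2) − 0 = 0, and there is no ∂_4, so H_3 = 0.

H_0 = Z,  H_1 = Z,  H_2 = 0,  H_3 = 0.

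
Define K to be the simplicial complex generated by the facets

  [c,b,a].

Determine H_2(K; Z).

Order the vertices as a < b < c. Listing each simplex with vertices in this order, K has dimension 2 with simplices:

  0-simplices (3): a, b, c
  1-simplices (3): ab, ac, bc
  2-simplices (1): abc

so the chain groups are C_0 ≅ Z^3, C_1 ≅ Z^3, C_2 ≅ Z^1.

The boundary map ∂_1: C_1 → C_0 is given by ∂[p,q] = [q] − [p].
The resulting 3×3 matrix has rank 2, and its Smith normal form has invariant factors (1,1).

The boundary map ∂_2: C_2 → C_1 acts by ∂[p,q,r] = [q,r] − [p,r] + [p,q]. For instance
  ∂abc = bc − ac + ab.
The 3×1 boundary matrix has rank 1 and Smith normal form diag(1).

Reading off H_k = ker ∂_k / im ∂_{k+1}:

  H_2: rank ker ∂_2 − rank ∂_3 = (1 − 1) − 0 = 0, and there is no ∂_3, so H_2 = 0.

(K is a triangulation of the 2-simplex.)

H_2 = 0.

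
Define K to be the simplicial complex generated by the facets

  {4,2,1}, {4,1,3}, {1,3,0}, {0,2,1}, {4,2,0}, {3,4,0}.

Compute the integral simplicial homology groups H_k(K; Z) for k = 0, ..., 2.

Order the vertices as 0 < 1 < 2 < 3 < 4. Listing each simplex with vertices in this order, K has dimension 2 with simplices:

  0-simplices (5): [0], [1], [2], [3], [4]
  1-simplices (9): [0,1], [0,2], [0,3], [0,4], [1,2], [1,3], [1,4], [2,4], [3,4]
  2-simplices (6): [0,1,2], [0,1,3], [0,2,4], [0,3,4], [1,2,4], [1,3,4]

so the chain groups are C_0 ≅ Z^5, C_1 ≅ Z^9, C_2 ≅ Z^6.

Boundary ∂_1: C_1 → C_0 is given by ∂[p,q] = [q] − [p].
As a 5×9 matrix over Z this has rank 4, with invariant factors (1,1,1,1).

The boundary map ∂_2: C_2 → C_1 maps a triangle to the signed sum of its edges. For instance
  ∂[1,2,4] = [2,4] − [1,4] + [1,2],
  ∂[0,3,4] = [3,4] − [0,4] + [0,3].
As a 9×6 matrix over Z this has rank 5, with invariant factors (1,1,1,1,1).

From H_k ≅ ker(∂_k) / im(∂_{k+1}) we obtain:

  H_0: rank C_0 − rank ∂_1 = 5 − 4 = 1, and the invariant factors of ∂_1 are all 1, so H_0 = Z.
  H_1: rank ker ∂_1 − rank ∂_2 = (9 − 4) − 5 = 0, and the invariant factors of ∂_2 are all 1, so H_1 = 0.
  H_2: rank ker ∂_2 − rank ∂_3 = (6 − 5) − 0 = 1, and there is no ∂_3, so H_2 = Z.

H_0 ≅ Z,  H_1 = 0,  H_2 ≅ Z.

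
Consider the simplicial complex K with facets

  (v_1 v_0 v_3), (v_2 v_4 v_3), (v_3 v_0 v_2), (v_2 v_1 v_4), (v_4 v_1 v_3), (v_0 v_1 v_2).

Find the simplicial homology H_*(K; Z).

H_0 = Z,  H_1 = 0,  H_2 = Z.

Order the vertices as v_0 < v_1 < v_2 < v_3 < v_4. Listing each simplex with vertices in this order, K has dimension 2 with simplices:

  0-simplices (5): [v_0], [v_1], [v_2], [v_3], [v_4]
  1-simplices (9): [v_0,v_1], [v_0,v_2], [v_0,v_3], [v_1,v_2], [v_1,v_3], [v_1,v_4], [v_2,v_3], [v_2,v_4], [v_3,v_4]
  2-simplices (6): [v_0,v_1,v_2], [v_0,v_1,v_3], [v_0,v_2,v_3], [v_1,v_2,v_4], [v_1,v_3,v_4], [v_2,v_3,v_4]

giving chain groups C_0 ≅ Z^5, C_1 ≅ Z^9, C_2 ≅ Z^6.

The boundary map ∂_1: C_1 → C_0 maps an edge to its endpoints' difference, ∂[p,q] = q − p. For instance
  ∂[v_3,v_4] = [v_4] − [v_3].
As a 5×9 matrix over Z this has rank 4, with invariant factors (1,1,1,1).

The boundary map ∂_2: C_2 → C_1 sends each 2-simplex [p,q,r] to [q,r] − [p,r] + [p,q]. For instance
  ∂[v_0,v_2,v_3] = [v_2,v_3] − [v_0,v_3] + [v_0,v_2],
  ∂[v_0,v_1,v_3] = [v_1,v_3] − [v_0,v_3] + [v_0,v_1].
This gives a 9×6 integer matrix of rank 5; reducing to Smith normal form yields diagonal entries (1,1,1,1,1).

Now H_k = ker ∂_k / im ∂_{k+1}, so:

  H_0: rank C_0 − rank ∂_1 = 5 − 4 = 1, and the invariant factors of ∂_1 are all 1, so H_0 ≅ Z.
  H_1: rank ker ∂_1 − rank ∂_2 = (9 − 4) − 5 = 0, and the invariant factors of ∂_2 are all 1, so H_1 ≅ 0.
  H_2: rank ker ∂_2 − rank ∂_3 = (6 − 5) − 0 = 1, and there is no ∂_3, so H_2 ≅ Z.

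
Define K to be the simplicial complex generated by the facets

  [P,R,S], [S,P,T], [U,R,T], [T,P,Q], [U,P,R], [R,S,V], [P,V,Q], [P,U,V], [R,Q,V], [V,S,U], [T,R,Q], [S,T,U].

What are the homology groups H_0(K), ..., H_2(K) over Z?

H_0 ≅ Z,  H_1 ≅ Z/2Z,  H_2 = 0.

Fix the vertex order P < Q < R < S < T < U < V and write every simplex with vertices in increasing order. Then dim K = 2 and the simplices of K are:

  0-simplices (7): P, Q, R, S, T, U, V
  1-simplices (18): PQ, PR, PS, PT, PU, PV, QR, QT, QV, RS, RT, RU, RV, ST, SU, SV, TU, UV
  2-simplices (12): PQT, PQV, PRS, PRU, PST, PUV, QRT, QRV, RSV, RTU, STU, SUV

so the chain groups are C_0 ≅ Z^7, C_1 ≅ Z^18, C_2 ≅ Z^12.

The boundary map ∂_1: C_1 → C_0 sends each edge [p,q] (with p < q) to q − p. For instance
  ∂PU = U − P.
The 7×18 boundary matrix has rank 6 and Smith normal form diag(1,1,1,1,1,1).

The boundary map ∂_2: C_2 → C_1 sends each 2-simplex [p,q,r] to [q,r] − [p,r] + [p,q]. For instance
  ∂PQT = QT − PT + PQ,
  ∂RSV = SV − RV + RS.
As a 18×12 matrix over Z this has rank 12, with invariant factors (1,1,1,1,1,1,1,1,1,1,1,2).

Computing H_k = (kernel of ∂_k) / (image of ∂_{k+1}):

  H_0: rank C_0 − rank ∂_1 = 7 − 6 = 1, and the invariant factors of ∂_1 are all 1, so H_0 ≅ Z.
  H_1: rank ker ∂_1 − rank ∂_2 = (18 − 6) − 12 = 0, and ∂_2 has invariant factor 2 > 1, so H_1 ≅ Z/2Z.
  H_2: rank ker ∂_2 − rank ∂_3 = (12 − 12) − 0 = 0, and there is no ∂_3, so H_2 ≅ 0.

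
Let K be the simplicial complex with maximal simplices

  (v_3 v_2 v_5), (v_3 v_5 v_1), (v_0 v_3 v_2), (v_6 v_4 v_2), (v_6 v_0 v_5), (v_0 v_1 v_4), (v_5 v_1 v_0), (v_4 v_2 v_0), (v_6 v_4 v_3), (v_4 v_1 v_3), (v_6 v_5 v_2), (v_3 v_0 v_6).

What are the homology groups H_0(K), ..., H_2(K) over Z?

H_0 = Z,  H_1 = Z_2,  H_2 = 0.

Fix the vertex order v_0 < v_1 < v_2 < v_3 < v_4 < v_5 < v_6 and write every simplex with vertices in increasing order. Then dim K = 2 and the simplices of K are:

  0-simplices (7): [v_0], [v_1], [v_2], [v_3], [v_4], [v_5], [v_6]
  1-simplices (18): (18 of them)
  2-simplices (12): (12 of them)

Hence C_0 ≅ Z^7, C_1 ≅ Z^18, C_2 ≅ Z^12.

∂_1: C_1 → C_0 sends each edge [p,q] (with p < q) to q − p. For instance
  ∂[v_1,v_5] = [v_5] − [v_1].
The 7×18 boundary matrix has rank 6 and Smith normal form diag(1,1,1,1,1,1).

The boundary map ∂_2: C_2 → C_1 sends each 2-simplex [p,q,r] to [q,r] − [p,r] + [p,q]. For instance
  ∂[v_3,v_4,v_6] = [v_4,v_6] − [v_3,v_6] + [v_3,v_4],
  ∂[v_1,v_3,v_4] = [v_3,v_4] − [v_1,v_4] + [v_1,v_3].
The 18×12 boundary matrix has rank 12 and Smith normal form diag(1,1,1,1,1,1,1,1,1,1,1,2).

Now H_k = ker ∂_k / im ∂_{k+1}, so:

  H_0: rank C_0 − rank ∂_1 = 7 − 6 = 1, and the invariant factors of ∂_1 are all 1, so H_0 ≅ Z.
  H_1: rank ker ∂_1 − rank ∂_2 = (18 − 6) − 12 = 0, and ∂_2 has invariant factor 2 > 1, so H_1 ≅ Z_2.
  H_2: rank ker ∂_2 − rank ∂_3 = (12 − 12) − 0 = 0, and there is no ∂_3, so H_2 ≅ 0.

As a check, the Euler characteristic is 7 − 18 + 12 = 1, which agrees with 1 − 0 + 0 = 1.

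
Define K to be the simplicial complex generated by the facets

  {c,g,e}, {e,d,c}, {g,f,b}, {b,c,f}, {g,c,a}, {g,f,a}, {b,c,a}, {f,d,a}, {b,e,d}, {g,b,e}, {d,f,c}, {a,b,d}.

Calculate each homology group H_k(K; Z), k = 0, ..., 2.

Order the vertices as a < b < c < d < e < f < g. Listing each simplex with vertices in this order, K has dimension 2 with simplices:

  0-simplices (7): a, b, c, d, e, f, g
  1-simplices (18): ab, ac, ad, af, ag, bc, bd, be, bf, bg, cd, ce, cf, cg, de, df, eg, fg
  2-simplices (12): abc, abd, acg, adf, afg, bcf, bde, beg, bfg, cde, cdf, ceg

Hence C_0 ≅ Z^7, C_1 ≅ Z^18, C_2 ≅ Z^12.

Boundary ∂_1: C_1 → C_0 sends each edge [p,q] (with p < q) to q − p. For instance
  ∂cg = g − c.
The 7×18 boundary matrix has rank 6 and Smith normal form diag(1,1,1,1,1,1).

∂_2: C_2 → C_1 sends each 2-simplex [p,q,r] to [q,r] − [p,r] + [p,q]. For instance
  ∂acg = cg − ag + ac,
  ∂bde = de − be + bd.
As a 18×12 matrix over Z this has rank 12, with invariant factors (1,1,1,1,1,1,1,1,1,1,1,2).

Now H_k = ker ∂_k / im ∂_{k+1}, so:

  H_0: rank C_0 − rank ∂_1 = 7 − 6 = 1, and the invariant factors of ∂_1 are all 1, so H_0 = Z.
  H_1: rank ker ∂_1 − rank ∂_2 = (18 − 6) − 12 = 0, and ∂_2 has invariant factor 2 > 1, so H_1 = Z/2.
  H_2: rank ker ∂_2 − rank ∂_3 = (12 − 12) − 0 = 0, and there is no ∂_3, so H_2 = 0.

H_0 ≅ Z,  H_1 ≅ Z/2,  H_2 = 0.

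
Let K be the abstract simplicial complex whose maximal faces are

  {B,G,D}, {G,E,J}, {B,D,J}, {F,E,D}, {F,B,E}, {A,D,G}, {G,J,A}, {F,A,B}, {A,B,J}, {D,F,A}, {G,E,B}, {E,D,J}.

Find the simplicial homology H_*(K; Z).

Take the total order A < B < D < E < F < G < J on the vertex set. Then K (dimension 2) consists of the simplices:

  0-simplices (7): A, B, D, E, F, G, J
  1-simplices (18): AB, AD, AF, AG, AJ, BD, BE, BF, BG, BJ, DE, DF, DG, DJ, EF, EG, EJ, GJ
  2-simplices (12): ABF, ABJ, ADF, ADG, AGJ, BDG, BDJ, BEF, BEG, DEF, DEJ, EGJ

Hence C_0 ≅ Z^7, C_1 ≅ Z^18, C_2 ≅ Z^12.

Boundary ∂_1: C_1 → C_0 maps an edge to its endpoints' difference, ∂[p,q] = q − p. For instance
  ∂EG = G − E.
As a 7×18 matrix over Z this has rank 6, with invariant factors (1,1,1,1,1,1).

∂_2: C_2 → C_1 sends each 2-simplex [p,q,r] to [q,r] − [p,r] + [p,q]. For instance
  ∂BEG = EG − BG + BE,
  ∂AGJ = GJ − AJ + AG.
As a 18×12 matrix over Z this has rank 12, with invariant factors (1,1,1,1,1,1,1,1,1,1,1,2).

Computing H_k = (kernel of ∂_k) / (image of ∂_{k+1}):

  H_0: rank C_0 − rank ∂_1 = 7 − 6 = 1, and the invariant factors of ∂_1 are all 1, so H_0 ≅ Z.
  H_1: rank ker ∂_1 − rank ∂_2 = (18 − 6) − 12 = 0, and ∂_2 has invariant factor 2 > 1, so H_1 ≅ Z_2.
  H_2: rank ker ∂_2 − rank ∂_3 = (12 − 12) − 0 = 0, and there is no ∂_3, so H_2 ≅ 0.

As a check, the Euler characteristic is 7 − 18 + 12 = 1, which agrees with 1 − 0 + 0 = 1.

H_0 ≅ Z,  H_1 ≅ Z_2,  H_2 = 0.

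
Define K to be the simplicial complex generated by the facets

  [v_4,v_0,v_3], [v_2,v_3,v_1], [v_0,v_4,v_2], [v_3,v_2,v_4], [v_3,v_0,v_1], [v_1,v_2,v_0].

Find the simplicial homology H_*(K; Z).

We work with the vertex ordering v_0 < v_1 < v_2 < v_3 < v_4. The simplices of K, each written with vertices in increasing order, are:

  0-simplices (5): [v_0], [v_1], [v_2], [v_3], [v_4]
  1-simplices (9): [v_0,v_1], [v_0,v_2], [v_0,v_3], [v_0,v_4], [v_1,v_2], [v_1,v_3], [v_2,v_3], [v_2,v_4], [v_3,v_4]
  2-simplices (6): [v_0,v_1,v_2], [v_0,v_1,v_3], [v_0,v_2,v_4], [v_0,v_3,v_4], [v_1,v_2,v_3], [v_2,v_3,v_4]

so the chain groups are C_0 ≅ Z^5, C_1 ≅ Z^9, C_2 ≅ Z^6.

∂_1: C_1 → C_0 sends each edge [p,q] (with p < q) to q − p. For instance
  ∂[v_2,v_3] = [v_3] − [v_2].
The resulting 5×9 matrix has rank 4, and its Smith normal form has invariant factors (1,1,1,1).

Boundary ∂_2: C_2 → C_1 acts by ∂[p,q,r] = [q,r] − [p,r] + [p,q]. For instance
  ∂[v_0,v_1,v_2] = [v_1,v_2] − [v_0,v_2] + [v_0,v_1],
  ∂[v_1,v_2,v_3] = [v_2,v_3] − [v_1,v_3] + [v_1,v_2].
The resulting 9×6 matrix has rank 5, and its Smith normal form has invariant factors (1,1,1,1,1).

From H_k ≅ ker(∂_k) / im(∂_{k+1}) we obtain:

  H_0: rank C_0 − rank ∂_1 = 5 − 4 = 1, and the invariant factors of ∂_1 are all 1, so H_0 = Z.
  H_1: rank ker ∂_1 − rank ∂_2 = (9 − 4) − 5 = 0, and the invariant factors of ∂_2 are all 1, so H_1 = 0.
  H_2: rank ker ∂_2 − rank ∂_3 = (6 − 5) − 0 = 1, and there is no ∂_3, so H_2 = Z.

As a check, the Euler characteristic is 5 − 9 + 6 = 2, which agrees with 1 − 0 + 1 = 2.
(K is a triangulation of the 2-sphere S^2.)

H_0 = Z,  H_1 = 0,  H_2 = Z.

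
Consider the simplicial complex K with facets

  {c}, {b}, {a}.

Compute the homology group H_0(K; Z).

Fix the vertex order a < b < c and write every simplex with vertices in increasing order. Then dim K = 0 and the simplices of K are:

  0-simplices (3): a, b, c

so the chain groups are C_0 ≅ Z^3.

Computing H_k = (kernel of ∂_k) / (image of ∂_{k+1}):

  H_0: rank C_0 − rank ∂_1 = 3 − 0 = 3, and there is no ∂_1, so H_0 ≅ Z^3.

(K is a triangulation of a set of 3 points.)

H_0 ≅ Z^3.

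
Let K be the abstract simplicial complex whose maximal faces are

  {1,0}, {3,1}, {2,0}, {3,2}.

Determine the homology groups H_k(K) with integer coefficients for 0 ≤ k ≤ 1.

H_0 = Z,  H_1 = Z.

Take the total order 0 < 1 < 2 < 3 on the vertex set. Then K (dimension 1) consists of the simplices:

  0-simplices (4): [0], [1], [2], [3]
  1-simplices (4): [0,1], [0,2], [1,3], [2,3]

so the chain groups are C_0 ≅ Z^4, C_1 ≅ Z^4.

∂_1: C_1 → C_0 is given by ∂[p,q] = [q] − [p]. For instance
  ∂[2,3] = [3] − [2].
The 4×4 boundary matrix has rank 3 and Smith normal form diag(1,1,1).

From H_k ≅ ker(∂_k) / im(∂_{k+1}) we obtain:

  H_0: rank C_0 − rank ∂_1 = 4 − 3 = 1, and the invariant factors of ∂_1 are all 1, so H_0 ≅ Z.
  H_1: rank ker ∂_1 − rank ∂_2 = (4 − 3) − 0 = 1, and there is no ∂_2, so H_1 ≅ Z.

As a check, the Euler characteristic is 4 − 4 = 0, which agrees with 1 − 1 = 0.
(K is a triangulation of the circle S^1.)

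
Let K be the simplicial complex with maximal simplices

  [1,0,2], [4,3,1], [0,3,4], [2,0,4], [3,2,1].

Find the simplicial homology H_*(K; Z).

Fix the vertex order 0 < 1 < 2 < 3 < 4 and write every simplex with vertices in increasing order. Then dim K = 2 and the simplices of K are:

  0-simplices (5): [0], [1], [2], [3], [4]
  1-simplices (10): [0,1], [0,2], [0,3], [0,4], [1,2], [1,3], [1,4], [2,3], [2,4], [3,4]
  2-simplices (5): [0,1,2], [0,2,4], [0,3,4], [1,2,3], [1,3,4]

Hence C_0 ≅ Z^5, C_1 ≅ Z^10, C_2 ≅ Z^5.

∂_1: C_1 → C_0 is given by ∂[p,q] = [q] − [p].
This gives a 5×10 integer matrix of rank 4; reducing to Smith normal form yields diagonal entries (1,1,1,1).

The boundary map ∂_2: C_2 → C_1 sends each 2-simplex [p,q,r] to [q,r] − [p,r] + [p,q]. For instance
  ∂[1,3,4] = [3,4] − [1,4] + [1,3],
  ∂[1,2,3] = [2,3] − [1,3] + [1,2].
As a 10×5 matrix over Z this has rank 5, with invariant factors (1,1,1,1,1).

Computing H_k = (kernel of ∂_k) / (image of ∂_{k+1}):

  H_0: rank C_0 − rank ∂_1 = 5 − 4 = 1, and the invariant factors of ∂_1 are all 1, so H_0 = Z.
  H_1: rank ker ∂_1 − rank ∂_2 = (10 − 4) − 5 = 1, and the invariant factors of ∂_2 are all 1, so H_1 = Z.
  H_2: rank ker ∂_2 − rank ∂_3 = (5 − 5) − 0 = 0, and there is no ∂_3, so H_2 = 0.

H_0 ≅ Z,  H_1 ≅ Z,  H_2 = 0.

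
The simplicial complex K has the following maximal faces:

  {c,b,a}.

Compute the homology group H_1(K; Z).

H_1 ≅ 0.

We work with the vertex ordering a < b < c. The simplices of K, each written with vertices in increasing order, are:

  0-simplices (3): a, b, c
  1-simplices (3): ab, ac, bc
  2-simplices (1): abc

giving chain groups C_0 ≅ Z^3, C_1 ≅ Z^3, C_2 ≅ Z^1.

The boundary map ∂_1: C_1 → C_0 sends each edge [p,q] (with p < q) to q − p. For instance
  ∂ac = c − a.
The resulting 3×3 matrix has rank 2, and its Smith normal form has invariant factors (1,1).

The boundary map ∂_2: C_2 → C_1 maps a triangle to the signed sum of its edges. For instance
  ∂abc = bc − ac + ab.
The 3×1 boundary matrix has rank 1 and Smith normal form diag(1).

Now H_k = ker ∂_k / im ∂_{k+1}, so:

  H_1: rank ker ∂_1 − rank ∂_2 = (3 − 2) − 1 = 0, and the invariant factors of ∂_2 are all 1, so H_1 = 0.

(K is a triangulation of the 2-simplex.)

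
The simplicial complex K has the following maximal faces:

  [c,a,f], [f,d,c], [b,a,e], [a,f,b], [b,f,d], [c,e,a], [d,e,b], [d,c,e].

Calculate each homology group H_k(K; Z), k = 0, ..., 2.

H_0 = Z,  H_1 = 0,  H_2 = Z.

Fix the vertex order a < b < c < d < e < f and write every simplex with vertices in increasing order. Then dim K = 2 and the simplices of K are:

  0-simplices (6): a, b, c, d, e, f
  1-simplices (12): ab, ac, ae, af, bd, be, bf, cd, ce, cf, de, df
  2-simplices (8): abe, abf, ace, acf, bde, bdf, cde, cdf

Hence C_0 ≅ Z^6, C_1 ≅ Z^12, C_2 ≅ Z^8.

The boundary map ∂_1: C_1 → C_0 sends each edge [p,q] (with p < q) to q − p.
As a 6×12 matrix over Z this has rank 5, with invariant factors (1,1,1,1,1).

Boundary ∂_2: C_2 → C_1 acts by ∂[p,q,r] = [q,r] − [p,r] + [p,q]. For instance
  ∂cde = de − ce + cd,
  ∂abe = be − ae + ab.
The resulting 12×8 matrix has rank 7, and its Smith normal form has invariant factors (1,1,1,1,1,1,1).

Computing H_k = (kernel of ∂_k) / (image of ∂_{k+1}):

  H_0: rank C_0 − rank ∂_1 = 6 − 5 = 1, and the invariant factors of ∂_1 are all 1, so H_0 = Z.
  H_1: rank ker ∂_1 − rank ∂_2 = (12 − 5) − 7 = 0, and the invariant factors of ∂_2 are all 1, so H_1 = 0.
  H_2: rank ker ∂_2 − rank ∂_3 = (8 − 7) − 0 = 1, and there is no ∂_3, so H_2 = Z.

As a check, the Euler characteristic is 6 − 12 + 8 = 2, which agrees with 1 − 0 + 1 = 2.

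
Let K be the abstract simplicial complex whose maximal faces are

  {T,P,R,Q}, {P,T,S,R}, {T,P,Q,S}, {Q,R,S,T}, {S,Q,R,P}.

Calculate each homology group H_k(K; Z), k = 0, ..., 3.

H_0 ≅ Z,  H_1 = 0,  H_2 = 0,  H_3 ≅ Z.

We work with the vertex ordering P < Q < R < S < T. The simplices of K, each written with vertices in increasing order, are:

  0-simplices (5): P, Q, R, S, T
  1-simplices (10): PQ, PR, PS, PT, QR, QS, QT, RS, RT, ST
  2-simplices (10): PQR, PQS, PQT, PRS, PRT, PST, QRS, QRT, QST, RST
  3-simplices (5): PQRS, PQRT, PQST, PRST, QRST

Hence C_0 ≅ Z^5, C_1 ≅ Z^10, C_2 ≅ Z^10, C_3 ≅ Z^5.

Boundary ∂_1: C_1 → C_0 maps an edge to its endpoints' difference, ∂[p,q] = q − p. For instance
  ∂PR = R − P.
This gives a 5×10 integer matrix of rank 4; reducing to Smith normal form yields diagonal entries (1,1,1,1).

The boundary map ∂_2: C_2 → C_1 maps a triangle to the signed sum of its edges. For instance
  ∂RST = ST − RT + RS,
  ∂PQR = QR − PR + PQ.
As a 10×10 matrix over Z this has rank 6, with invariant factors (1,1,1,1,1,1).

The boundary map ∂_3: C_3 → C_2 sends each 3-simplex σ to the alternating sum Σ_i (−1)^i (σ with its i-th vertex removed). For instance
  ∂PQRT = QRT − PRT + PQT − PQR,
  ∂PRST = RST − PST + PRT − PRS.
As a 10×5 matrix over Z this has rank 4, with invariant factors (1,1,1,1).

Reading off H_k = ker ∂_k / im ∂_{k+1}:

  H_0: rank C_0 − rank ∂_1 = 5 − 4 = 1, and the invariant factors of ∂_1 are all 1, so H_0 ≅ Z.
  H_1: rank ker ∂_1 − rank ∂_2 = (10 − 4) − 6 = 0, and the invariant factors of ∂_2 are all 1, so H_1 ≅ 0.
  H_2: rank ker ∂_2 − rank ∂_3 = (10 − 6) − 4 = 0, and the invariant factors of ∂_3 are all 1, so H_2 ≅ 0.
  H_3: rank ker ∂_3 − rank ∂_4 = (5 − 4) − 0 = 1, and there is no ∂_4, so H_3 ≅ Z.

(K is a triangulation of the 3-sphere S^3.)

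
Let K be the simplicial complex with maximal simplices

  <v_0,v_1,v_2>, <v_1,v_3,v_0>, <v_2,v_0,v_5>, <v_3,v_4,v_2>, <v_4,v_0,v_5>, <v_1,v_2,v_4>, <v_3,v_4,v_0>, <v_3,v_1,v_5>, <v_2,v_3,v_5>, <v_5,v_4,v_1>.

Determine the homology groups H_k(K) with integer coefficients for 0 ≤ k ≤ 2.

Fix the vertex order v_0 < v_1 < v_2 < v_3 < v_4 < v_5 and write every simplex with vertices in increasing order. Then dim K = 2 and the simplices of K are:

  0-simplices (6): [v_0], [v_1], [v_2], [v_3], [v_4], [v_5]
  1-simplices (15): (15 of them)
  2-simplices (10): [v_0,v_1,v_2], [v_0,v_1,v_3], [v_0,v_2,v_5], [v_0,v_3,v_4], [v_0,v_4,v_5], [v_1,v_2,v_4], [v_1,v_3,v_5], [v_1,v_4,v_5], [v_2,v_3,v_4], [v_2,v_3,v_5]

Hence C_0 ≅ Z^6, C_1 ≅ Z^15, C_2 ≅ Z^10.

Boundary ∂_1: C_1 → C_0 is given by ∂[p,q] = [q] − [p].
The 6×15 boundary matrix has rank 5 and Smith normal form diag(1,1,1,1,1).

∂_2: C_2 → C_1 maps a triangle to the signed sum of its edges. For instance
  ∂[v_0,v_1,v_2] = [v_1,v_2] − [v_0,v_2] + [v_0,v_1],
  ∂[v_0,v_3,v_4] = [v_3,v_4] − [v_0,v_4] + [v_0,v_3].
The 15×10 boundary matrix has rank 10 and Smith normal form diag(1,1,1,1,1,1,1,1,1,2).

From H_k ≅ ker(∂_k) / im(∂_{k+1}) we obtain:

  H_0: rank C_0 − rank ∂_1 = 6 − 5 = 1, and the invariant factors of ∂_1 are all 1, so H_0 = Z.
  H_1: rank ker ∂_1 − rank ∂_2 = (15 − 5) − 10 = 0, and ∂_2 has invariant factor 2 > 1, so H_1 = Z/2.
  H_2: rank ker ∂_2 − rank ∂_3 = (10 − 10) − 0 = 0, and there is no ∂_3, so H_2 = 0.

As a check, the Euler characteristic is 6 − 15 + 10 = 1, which agrees with 1 − 0 + 0 = 1.

H_0 ≅ Z,  H_1 ≅ Z/2,  H_2 = 0.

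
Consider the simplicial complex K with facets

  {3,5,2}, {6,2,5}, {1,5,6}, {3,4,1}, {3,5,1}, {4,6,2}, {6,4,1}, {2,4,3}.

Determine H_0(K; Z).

Order the vertices as 1 < 2 < 3 < 4 < 5 < 6. Listing each simplex with vertices in this order, K has dimension 2 with simplices:

  0-simplices (6): [1], [2], [3], [4], [5], [6]
  1-simplices (12): [1,3], [1,4], [1,5], [1,6], [2,3], [2,4], [2,5], [2,6], [3,4], [3,5], [4,6], [5,6]
  2-simplices (8): [1,3,4], [1,3,5], [1,4,6], [1,5,6], [2,3,4], [2,3,5], [2,4,6], [2,5,6]

so the chain groups are C_0 ≅ Z^6, C_1 ≅ Z^12, C_2 ≅ Z^8.

The boundary map ∂_1: C_1 → C_0 sends each edge [p,q] (with p < q) to q − p.
As a 6×12 matrix over Z this has rank 5, with invariant factors (1,1,1,1,1).

Boundary ∂_2: C_2 → C_1 maps a triangle to the signed sum of its edges. For instance
  ∂[1,4,6] = [4,6] − [1,6] + [1,4],
  ∂[1,3,5] = [3,5] − [1,5] + [1,3].
As a 12×8 matrix over Z this has rank 7, with invariant factors (1,1,1,1,1,1,1).

From H_k ≅ ker(∂_k) / im(∂_{k+1}) we obtain:

  H_0: rank C_0 − rank ∂_1 = 6 − 5 = 1, and the invariant factors of ∂_1 are all 1, so H_0 ≅ Z.

H_0 = Z.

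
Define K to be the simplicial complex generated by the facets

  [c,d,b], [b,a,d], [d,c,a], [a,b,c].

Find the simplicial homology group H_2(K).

Take the total order a < b < c < d on the vertex set. Then K (dimension 2) consists of the simplices:

  0-simplices (4): a, b, c, d
  1-simplices (6): ab, ac, ad, bc, bd, cd
  2-simplices (4): abc, abd, acd, bcd

so the chain groups are C_0 ≅ Z^4, C_1 ≅ Z^6, C_2 ≅ Z^4.

Boundary ∂_1: C_1 → C_0 is given by ∂[p,q] = [q] − [p].
As a 4×6 matrix over Z this has rank 3, with invariant factors (1,1,1).

The boundary map ∂_2: C_2 → C_1 acts by ∂[p,q,r] = [q,r] − [p,r] + [p,q]. For instance
  ∂acd = cd − ad + ac,
  ∂bcd = cd − bd + bc.
This gives a 6×4 integer matrix of rank 3; reducing to Smith normal form yields diagonal entries (1,1,1).

Computing H_k = (kernel of ∂_k) / (image of ∂_{k+1}):

  H_2: rank ker ∂_2 − rank ∂_3 = (4 − 3) − 0 = 1, and there is no ∂_3, so H_2 ≅ Z.

H_2 ≅ Z.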